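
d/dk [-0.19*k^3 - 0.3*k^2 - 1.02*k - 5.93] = -0.57*k^2 - 0.6*k - 1.02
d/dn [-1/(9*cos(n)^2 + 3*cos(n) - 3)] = -(6*cos(n) + 1)*sin(n)/(3*(3*cos(n)^2 + cos(n) - 1)^2)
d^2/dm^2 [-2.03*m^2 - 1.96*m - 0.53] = -4.06000000000000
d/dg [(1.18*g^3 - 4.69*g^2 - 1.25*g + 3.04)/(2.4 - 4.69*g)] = (-11.0684*g^3 + 30.4921*g^2 - 22.512*g + 11.2576)/(21.9961*g^2 - 22.512*g + 5.76)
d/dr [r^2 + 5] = 2*r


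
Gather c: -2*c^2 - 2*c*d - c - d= -2*c^2 + c*(-2*d - 1) - d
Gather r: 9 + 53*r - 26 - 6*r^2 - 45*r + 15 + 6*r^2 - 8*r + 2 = 0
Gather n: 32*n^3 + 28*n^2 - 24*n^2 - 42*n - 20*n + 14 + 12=32*n^3 + 4*n^2 - 62*n + 26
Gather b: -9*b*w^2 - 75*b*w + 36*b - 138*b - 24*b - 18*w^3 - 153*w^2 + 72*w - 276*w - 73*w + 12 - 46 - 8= b*(-9*w^2 - 75*w - 126) - 18*w^3 - 153*w^2 - 277*w - 42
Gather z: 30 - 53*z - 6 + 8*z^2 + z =8*z^2 - 52*z + 24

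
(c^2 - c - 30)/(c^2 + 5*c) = (c - 6)/c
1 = 1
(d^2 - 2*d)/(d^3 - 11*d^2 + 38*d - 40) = d/(d^2 - 9*d + 20)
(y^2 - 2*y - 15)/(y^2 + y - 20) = (y^2 - 2*y - 15)/(y^2 + y - 20)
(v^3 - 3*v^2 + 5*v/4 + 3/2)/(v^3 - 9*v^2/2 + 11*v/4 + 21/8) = 2*(v - 2)/(2*v - 7)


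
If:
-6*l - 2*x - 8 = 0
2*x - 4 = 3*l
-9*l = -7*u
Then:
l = -4/3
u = -12/7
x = 0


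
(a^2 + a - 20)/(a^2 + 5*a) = (a - 4)/a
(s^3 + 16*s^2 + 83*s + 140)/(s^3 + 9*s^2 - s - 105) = (s + 4)/(s - 3)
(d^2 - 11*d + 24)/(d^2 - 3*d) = (d - 8)/d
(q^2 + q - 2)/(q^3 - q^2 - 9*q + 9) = (q + 2)/(q^2 - 9)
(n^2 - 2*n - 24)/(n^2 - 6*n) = (n + 4)/n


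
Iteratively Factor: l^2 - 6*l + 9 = (l - 3)*(l - 3)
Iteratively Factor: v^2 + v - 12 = (v + 4)*(v - 3)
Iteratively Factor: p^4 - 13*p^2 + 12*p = (p + 4)*(p^3 - 4*p^2 + 3*p) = (p - 3)*(p + 4)*(p^2 - p) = p*(p - 3)*(p + 4)*(p - 1)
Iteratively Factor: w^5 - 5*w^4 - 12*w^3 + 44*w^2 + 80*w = (w - 5)*(w^4 - 12*w^2 - 16*w) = (w - 5)*(w + 2)*(w^3 - 2*w^2 - 8*w) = w*(w - 5)*(w + 2)*(w^2 - 2*w - 8) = w*(w - 5)*(w - 4)*(w + 2)*(w + 2)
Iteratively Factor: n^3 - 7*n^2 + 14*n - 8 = (n - 2)*(n^2 - 5*n + 4) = (n - 4)*(n - 2)*(n - 1)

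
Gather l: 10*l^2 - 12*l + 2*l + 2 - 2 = 10*l^2 - 10*l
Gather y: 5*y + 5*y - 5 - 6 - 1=10*y - 12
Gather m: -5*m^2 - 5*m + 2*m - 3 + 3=-5*m^2 - 3*m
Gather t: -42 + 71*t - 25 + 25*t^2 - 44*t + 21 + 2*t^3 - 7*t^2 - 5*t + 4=2*t^3 + 18*t^2 + 22*t - 42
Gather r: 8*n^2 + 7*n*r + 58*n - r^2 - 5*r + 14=8*n^2 + 58*n - r^2 + r*(7*n - 5) + 14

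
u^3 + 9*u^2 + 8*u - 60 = (u - 2)*(u + 5)*(u + 6)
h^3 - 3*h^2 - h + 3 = (h - 3)*(h - 1)*(h + 1)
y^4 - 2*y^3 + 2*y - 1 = (y - 1)^3*(y + 1)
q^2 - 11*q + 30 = (q - 6)*(q - 5)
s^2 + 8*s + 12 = (s + 2)*(s + 6)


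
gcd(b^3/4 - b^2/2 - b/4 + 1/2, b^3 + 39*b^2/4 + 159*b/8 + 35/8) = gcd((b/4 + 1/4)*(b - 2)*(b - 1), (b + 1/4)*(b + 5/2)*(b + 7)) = 1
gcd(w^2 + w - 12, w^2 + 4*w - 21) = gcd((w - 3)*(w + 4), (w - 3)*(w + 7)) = w - 3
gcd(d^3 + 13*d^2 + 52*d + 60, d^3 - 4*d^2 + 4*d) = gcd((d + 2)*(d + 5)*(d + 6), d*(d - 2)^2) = 1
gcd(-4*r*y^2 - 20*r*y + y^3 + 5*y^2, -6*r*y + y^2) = y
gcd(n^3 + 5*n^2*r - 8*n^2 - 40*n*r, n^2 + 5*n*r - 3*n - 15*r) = n + 5*r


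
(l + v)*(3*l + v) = 3*l^2 + 4*l*v + v^2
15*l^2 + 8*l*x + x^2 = (3*l + x)*(5*l + x)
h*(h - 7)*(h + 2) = h^3 - 5*h^2 - 14*h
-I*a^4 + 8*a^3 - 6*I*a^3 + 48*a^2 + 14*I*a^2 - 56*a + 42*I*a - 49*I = (a + 7)*(a + I)*(a + 7*I)*(-I*a + I)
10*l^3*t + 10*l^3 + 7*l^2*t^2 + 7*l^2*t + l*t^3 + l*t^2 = (2*l + t)*(5*l + t)*(l*t + l)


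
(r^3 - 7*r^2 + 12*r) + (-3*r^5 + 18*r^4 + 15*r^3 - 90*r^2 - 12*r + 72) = -3*r^5 + 18*r^4 + 16*r^3 - 97*r^2 + 72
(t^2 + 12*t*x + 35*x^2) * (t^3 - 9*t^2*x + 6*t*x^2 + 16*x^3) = t^5 + 3*t^4*x - 67*t^3*x^2 - 227*t^2*x^3 + 402*t*x^4 + 560*x^5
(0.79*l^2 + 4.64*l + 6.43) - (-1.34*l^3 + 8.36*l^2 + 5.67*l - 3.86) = 1.34*l^3 - 7.57*l^2 - 1.03*l + 10.29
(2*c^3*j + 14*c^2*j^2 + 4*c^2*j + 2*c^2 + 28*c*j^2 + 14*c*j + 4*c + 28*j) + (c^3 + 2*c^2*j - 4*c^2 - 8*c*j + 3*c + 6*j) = 2*c^3*j + c^3 + 14*c^2*j^2 + 6*c^2*j - 2*c^2 + 28*c*j^2 + 6*c*j + 7*c + 34*j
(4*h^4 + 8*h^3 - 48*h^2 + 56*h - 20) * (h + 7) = 4*h^5 + 36*h^4 + 8*h^3 - 280*h^2 + 372*h - 140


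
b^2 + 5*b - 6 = (b - 1)*(b + 6)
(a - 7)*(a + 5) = a^2 - 2*a - 35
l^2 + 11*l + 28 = (l + 4)*(l + 7)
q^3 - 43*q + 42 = (q - 6)*(q - 1)*(q + 7)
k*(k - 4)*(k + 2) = k^3 - 2*k^2 - 8*k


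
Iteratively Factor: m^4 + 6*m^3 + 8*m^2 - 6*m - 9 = (m - 1)*(m^3 + 7*m^2 + 15*m + 9) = (m - 1)*(m + 1)*(m^2 + 6*m + 9) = (m - 1)*(m + 1)*(m + 3)*(m + 3)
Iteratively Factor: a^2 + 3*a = (a + 3)*(a)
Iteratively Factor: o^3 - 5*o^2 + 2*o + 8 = (o - 4)*(o^2 - o - 2) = (o - 4)*(o + 1)*(o - 2)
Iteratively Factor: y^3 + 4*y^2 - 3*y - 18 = (y - 2)*(y^2 + 6*y + 9) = (y - 2)*(y + 3)*(y + 3)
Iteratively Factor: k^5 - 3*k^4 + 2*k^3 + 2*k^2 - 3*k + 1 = (k - 1)*(k^4 - 2*k^3 + 2*k - 1) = (k - 1)^2*(k^3 - k^2 - k + 1) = (k - 1)^3*(k^2 - 1) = (k - 1)^4*(k + 1)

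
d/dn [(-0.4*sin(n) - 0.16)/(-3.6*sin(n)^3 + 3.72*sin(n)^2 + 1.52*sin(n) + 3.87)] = (-2.88*sin(n)^3 - 0.24*sin(n)^2 + 1.1904*sin(n) - 1.3048)*cos(n)/(12.96*sin(n)^6 - 26.784*sin(n)^5 + 2.8944*sin(n)^4 - 16.5552*sin(n)^3 + 31.1032*sin(n)^2 + 11.7648*sin(n) + 14.9769)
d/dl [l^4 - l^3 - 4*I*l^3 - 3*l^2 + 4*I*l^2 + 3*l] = 4*l^3 + l^2*(-3 - 12*I) + l*(-6 + 8*I) + 3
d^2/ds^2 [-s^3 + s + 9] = -6*s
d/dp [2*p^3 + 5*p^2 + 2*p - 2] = 6*p^2 + 10*p + 2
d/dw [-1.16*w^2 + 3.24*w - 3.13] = 3.24 - 2.32*w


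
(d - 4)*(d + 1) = d^2 - 3*d - 4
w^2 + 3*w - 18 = (w - 3)*(w + 6)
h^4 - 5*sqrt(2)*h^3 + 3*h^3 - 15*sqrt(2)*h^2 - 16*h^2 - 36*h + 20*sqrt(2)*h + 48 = (h - 1)*(h + 4)*(h - 6*sqrt(2))*(h + sqrt(2))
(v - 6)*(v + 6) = v^2 - 36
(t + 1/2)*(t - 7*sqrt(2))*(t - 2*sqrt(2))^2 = t^4 - 11*sqrt(2)*t^3 + t^3/2 - 11*sqrt(2)*t^2/2 + 64*t^2 - 56*sqrt(2)*t + 32*t - 28*sqrt(2)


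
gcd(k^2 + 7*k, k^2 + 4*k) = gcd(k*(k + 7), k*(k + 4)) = k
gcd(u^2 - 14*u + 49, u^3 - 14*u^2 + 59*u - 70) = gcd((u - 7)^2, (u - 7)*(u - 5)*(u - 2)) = u - 7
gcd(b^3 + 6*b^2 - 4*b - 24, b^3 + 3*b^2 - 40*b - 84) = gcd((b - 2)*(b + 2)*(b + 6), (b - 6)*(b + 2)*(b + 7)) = b + 2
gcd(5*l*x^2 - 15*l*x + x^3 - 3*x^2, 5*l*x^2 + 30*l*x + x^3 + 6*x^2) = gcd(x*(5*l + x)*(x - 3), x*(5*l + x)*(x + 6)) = 5*l*x + x^2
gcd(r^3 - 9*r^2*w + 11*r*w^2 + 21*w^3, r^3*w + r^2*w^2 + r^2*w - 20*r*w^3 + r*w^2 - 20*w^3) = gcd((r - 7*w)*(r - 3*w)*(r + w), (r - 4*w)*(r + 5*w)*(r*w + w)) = 1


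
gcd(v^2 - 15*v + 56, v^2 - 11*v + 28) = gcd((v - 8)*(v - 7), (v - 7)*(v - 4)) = v - 7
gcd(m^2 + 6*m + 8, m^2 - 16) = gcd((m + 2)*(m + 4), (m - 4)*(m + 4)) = m + 4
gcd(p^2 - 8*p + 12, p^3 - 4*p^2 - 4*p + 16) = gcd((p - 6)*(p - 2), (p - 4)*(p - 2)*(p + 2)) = p - 2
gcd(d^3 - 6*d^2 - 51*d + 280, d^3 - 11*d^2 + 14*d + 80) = d^2 - 13*d + 40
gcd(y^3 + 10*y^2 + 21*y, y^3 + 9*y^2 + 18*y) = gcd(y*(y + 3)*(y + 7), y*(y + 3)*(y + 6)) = y^2 + 3*y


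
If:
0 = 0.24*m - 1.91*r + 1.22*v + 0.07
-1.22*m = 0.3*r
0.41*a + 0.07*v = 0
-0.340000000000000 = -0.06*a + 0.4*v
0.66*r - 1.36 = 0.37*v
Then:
No Solution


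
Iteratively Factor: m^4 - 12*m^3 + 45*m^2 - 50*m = (m - 5)*(m^3 - 7*m^2 + 10*m) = (m - 5)^2*(m^2 - 2*m) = (m - 5)^2*(m - 2)*(m)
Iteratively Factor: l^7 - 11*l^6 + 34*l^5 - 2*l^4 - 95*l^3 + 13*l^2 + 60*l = (l)*(l^6 - 11*l^5 + 34*l^4 - 2*l^3 - 95*l^2 + 13*l + 60) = l*(l - 3)*(l^5 - 8*l^4 + 10*l^3 + 28*l^2 - 11*l - 20) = l*(l - 3)*(l + 1)*(l^4 - 9*l^3 + 19*l^2 + 9*l - 20) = l*(l - 3)*(l - 1)*(l + 1)*(l^3 - 8*l^2 + 11*l + 20) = l*(l - 4)*(l - 3)*(l - 1)*(l + 1)*(l^2 - 4*l - 5) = l*(l - 4)*(l - 3)*(l - 1)*(l + 1)^2*(l - 5)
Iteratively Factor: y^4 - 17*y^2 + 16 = (y - 1)*(y^3 + y^2 - 16*y - 16) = (y - 1)*(y + 1)*(y^2 - 16) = (y - 4)*(y - 1)*(y + 1)*(y + 4)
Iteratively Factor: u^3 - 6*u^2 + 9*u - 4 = (u - 1)*(u^2 - 5*u + 4) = (u - 1)^2*(u - 4)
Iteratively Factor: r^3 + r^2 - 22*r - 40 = (r + 4)*(r^2 - 3*r - 10) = (r - 5)*(r + 4)*(r + 2)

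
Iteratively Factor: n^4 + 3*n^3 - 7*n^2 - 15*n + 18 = (n - 1)*(n^3 + 4*n^2 - 3*n - 18) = (n - 2)*(n - 1)*(n^2 + 6*n + 9) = (n - 2)*(n - 1)*(n + 3)*(n + 3)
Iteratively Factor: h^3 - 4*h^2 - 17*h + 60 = (h - 5)*(h^2 + h - 12) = (h - 5)*(h + 4)*(h - 3)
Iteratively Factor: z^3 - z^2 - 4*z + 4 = (z - 2)*(z^2 + z - 2) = (z - 2)*(z - 1)*(z + 2)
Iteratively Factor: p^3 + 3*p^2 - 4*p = (p + 4)*(p^2 - p) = (p - 1)*(p + 4)*(p)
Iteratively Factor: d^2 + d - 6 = (d - 2)*(d + 3)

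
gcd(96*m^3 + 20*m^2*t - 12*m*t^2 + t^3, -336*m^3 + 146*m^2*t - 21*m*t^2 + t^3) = 48*m^2 - 14*m*t + t^2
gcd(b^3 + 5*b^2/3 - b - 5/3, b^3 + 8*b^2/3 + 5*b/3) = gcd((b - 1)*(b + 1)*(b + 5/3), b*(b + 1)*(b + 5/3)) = b^2 + 8*b/3 + 5/3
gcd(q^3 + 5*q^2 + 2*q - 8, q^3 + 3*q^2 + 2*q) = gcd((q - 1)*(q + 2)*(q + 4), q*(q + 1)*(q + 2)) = q + 2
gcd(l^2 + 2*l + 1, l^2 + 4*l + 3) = l + 1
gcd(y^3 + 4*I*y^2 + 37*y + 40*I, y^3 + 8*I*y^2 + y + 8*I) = y^2 + 9*I*y - 8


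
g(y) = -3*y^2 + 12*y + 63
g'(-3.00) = 30.00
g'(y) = 12 - 6*y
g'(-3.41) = 32.46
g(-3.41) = -12.80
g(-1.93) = 28.67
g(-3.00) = 0.00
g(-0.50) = 56.25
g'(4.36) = -14.16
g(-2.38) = 17.45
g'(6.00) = -24.00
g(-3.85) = -27.67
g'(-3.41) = 32.46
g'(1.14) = 5.16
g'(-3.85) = 35.10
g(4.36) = 58.29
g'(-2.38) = 26.28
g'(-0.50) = 15.00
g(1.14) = 72.78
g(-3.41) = -12.80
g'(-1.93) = 23.58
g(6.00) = 27.00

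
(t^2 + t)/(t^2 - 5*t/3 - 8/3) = 3*t/(3*t - 8)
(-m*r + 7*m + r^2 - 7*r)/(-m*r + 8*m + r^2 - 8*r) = (r - 7)/(r - 8)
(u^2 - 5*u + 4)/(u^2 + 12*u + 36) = (u^2 - 5*u + 4)/(u^2 + 12*u + 36)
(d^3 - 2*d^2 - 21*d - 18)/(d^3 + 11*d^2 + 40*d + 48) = (d^2 - 5*d - 6)/(d^2 + 8*d + 16)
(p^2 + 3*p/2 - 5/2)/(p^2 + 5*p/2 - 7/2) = (2*p + 5)/(2*p + 7)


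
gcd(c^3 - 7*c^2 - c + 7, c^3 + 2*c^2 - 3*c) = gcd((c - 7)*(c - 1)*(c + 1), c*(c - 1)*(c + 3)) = c - 1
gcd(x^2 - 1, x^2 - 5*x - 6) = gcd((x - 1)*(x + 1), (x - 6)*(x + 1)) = x + 1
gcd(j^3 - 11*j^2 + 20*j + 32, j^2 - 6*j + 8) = j - 4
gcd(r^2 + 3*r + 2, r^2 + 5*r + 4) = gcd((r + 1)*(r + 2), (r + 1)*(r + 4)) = r + 1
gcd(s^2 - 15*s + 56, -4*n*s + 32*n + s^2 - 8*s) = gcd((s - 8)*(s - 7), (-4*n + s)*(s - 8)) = s - 8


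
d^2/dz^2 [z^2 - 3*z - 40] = 2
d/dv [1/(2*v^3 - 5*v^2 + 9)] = 2*v*(5 - 3*v)/(2*v^3 - 5*v^2 + 9)^2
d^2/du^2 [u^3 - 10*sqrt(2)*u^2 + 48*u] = 6*u - 20*sqrt(2)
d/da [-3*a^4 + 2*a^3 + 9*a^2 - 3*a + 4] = -12*a^3 + 6*a^2 + 18*a - 3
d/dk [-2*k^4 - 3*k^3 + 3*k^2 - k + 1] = -8*k^3 - 9*k^2 + 6*k - 1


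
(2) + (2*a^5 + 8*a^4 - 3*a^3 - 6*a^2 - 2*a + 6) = 2*a^5 + 8*a^4 - 3*a^3 - 6*a^2 - 2*a + 8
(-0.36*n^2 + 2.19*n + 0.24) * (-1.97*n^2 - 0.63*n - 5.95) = 0.7092*n^4 - 4.0875*n^3 + 0.2895*n^2 - 13.1817*n - 1.428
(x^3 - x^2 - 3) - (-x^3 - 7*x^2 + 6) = 2*x^3 + 6*x^2 - 9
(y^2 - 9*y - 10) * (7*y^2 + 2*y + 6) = 7*y^4 - 61*y^3 - 82*y^2 - 74*y - 60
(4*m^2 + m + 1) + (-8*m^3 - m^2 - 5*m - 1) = -8*m^3 + 3*m^2 - 4*m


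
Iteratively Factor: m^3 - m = (m - 1)*(m^2 + m) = (m - 1)*(m + 1)*(m)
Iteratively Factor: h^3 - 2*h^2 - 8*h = (h - 4)*(h^2 + 2*h) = (h - 4)*(h + 2)*(h)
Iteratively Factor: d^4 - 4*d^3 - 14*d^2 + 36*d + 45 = (d - 5)*(d^3 + d^2 - 9*d - 9) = (d - 5)*(d + 3)*(d^2 - 2*d - 3) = (d - 5)*(d + 1)*(d + 3)*(d - 3)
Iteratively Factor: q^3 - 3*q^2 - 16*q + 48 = (q - 4)*(q^2 + q - 12) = (q - 4)*(q + 4)*(q - 3)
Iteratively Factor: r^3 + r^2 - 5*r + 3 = (r + 3)*(r^2 - 2*r + 1) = (r - 1)*(r + 3)*(r - 1)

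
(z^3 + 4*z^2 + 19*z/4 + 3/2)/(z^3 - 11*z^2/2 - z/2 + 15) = (z^2 + 5*z/2 + 1)/(z^2 - 7*z + 10)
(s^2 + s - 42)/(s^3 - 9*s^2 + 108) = (s + 7)/(s^2 - 3*s - 18)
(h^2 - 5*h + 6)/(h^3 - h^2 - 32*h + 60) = (h - 3)/(h^2 + h - 30)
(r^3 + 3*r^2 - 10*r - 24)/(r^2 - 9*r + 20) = (r^3 + 3*r^2 - 10*r - 24)/(r^2 - 9*r + 20)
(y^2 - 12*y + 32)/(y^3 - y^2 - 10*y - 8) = (y - 8)/(y^2 + 3*y + 2)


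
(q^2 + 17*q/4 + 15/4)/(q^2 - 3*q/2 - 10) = (4*q^2 + 17*q + 15)/(2*(2*q^2 - 3*q - 20))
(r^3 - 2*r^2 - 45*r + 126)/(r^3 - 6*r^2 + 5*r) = (r^3 - 2*r^2 - 45*r + 126)/(r*(r^2 - 6*r + 5))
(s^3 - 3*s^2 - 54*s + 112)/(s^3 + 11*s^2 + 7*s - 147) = (s^2 - 10*s + 16)/(s^2 + 4*s - 21)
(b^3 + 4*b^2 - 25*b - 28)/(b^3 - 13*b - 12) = (b + 7)/(b + 3)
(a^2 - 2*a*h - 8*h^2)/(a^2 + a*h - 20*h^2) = (a + 2*h)/(a + 5*h)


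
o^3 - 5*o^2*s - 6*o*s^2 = o*(o - 6*s)*(o + s)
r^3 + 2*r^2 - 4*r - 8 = (r - 2)*(r + 2)^2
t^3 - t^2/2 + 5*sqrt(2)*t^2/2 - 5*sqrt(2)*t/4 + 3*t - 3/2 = (t - 1/2)*(t + sqrt(2))*(t + 3*sqrt(2)/2)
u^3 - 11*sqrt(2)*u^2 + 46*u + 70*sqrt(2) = (u - 7*sqrt(2))*(u - 5*sqrt(2))*(u + sqrt(2))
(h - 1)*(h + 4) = h^2 + 3*h - 4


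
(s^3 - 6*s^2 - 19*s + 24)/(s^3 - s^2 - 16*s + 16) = (s^2 - 5*s - 24)/(s^2 - 16)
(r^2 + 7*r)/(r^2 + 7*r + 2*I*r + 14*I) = r/(r + 2*I)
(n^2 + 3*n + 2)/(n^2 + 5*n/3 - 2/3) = 3*(n + 1)/(3*n - 1)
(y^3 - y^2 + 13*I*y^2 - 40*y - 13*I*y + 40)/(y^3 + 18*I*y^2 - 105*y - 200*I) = (y - 1)/(y + 5*I)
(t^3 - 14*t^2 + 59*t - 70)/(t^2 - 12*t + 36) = (t^3 - 14*t^2 + 59*t - 70)/(t^2 - 12*t + 36)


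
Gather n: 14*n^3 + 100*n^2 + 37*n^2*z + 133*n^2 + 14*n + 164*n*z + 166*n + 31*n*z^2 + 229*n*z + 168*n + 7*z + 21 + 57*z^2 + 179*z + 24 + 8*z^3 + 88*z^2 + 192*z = 14*n^3 + n^2*(37*z + 233) + n*(31*z^2 + 393*z + 348) + 8*z^3 + 145*z^2 + 378*z + 45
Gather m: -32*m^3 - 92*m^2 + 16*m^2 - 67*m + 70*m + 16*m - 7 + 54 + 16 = -32*m^3 - 76*m^2 + 19*m + 63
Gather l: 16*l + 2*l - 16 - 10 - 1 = 18*l - 27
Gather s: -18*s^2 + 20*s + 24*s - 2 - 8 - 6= -18*s^2 + 44*s - 16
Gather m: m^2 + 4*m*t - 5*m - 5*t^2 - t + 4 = m^2 + m*(4*t - 5) - 5*t^2 - t + 4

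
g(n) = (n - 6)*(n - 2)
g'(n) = 2*n - 8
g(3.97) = -4.00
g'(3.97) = -0.06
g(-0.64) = 17.53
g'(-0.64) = -9.28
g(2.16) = -0.61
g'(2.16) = -3.68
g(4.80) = -3.36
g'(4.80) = 1.60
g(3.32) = -3.54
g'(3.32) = -1.36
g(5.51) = -1.72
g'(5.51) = 3.02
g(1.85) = 0.62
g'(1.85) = -4.30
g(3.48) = -3.73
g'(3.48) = -1.04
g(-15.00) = 357.00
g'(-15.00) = -38.00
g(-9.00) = 165.00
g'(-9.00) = -26.00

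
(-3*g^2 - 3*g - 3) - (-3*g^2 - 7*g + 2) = 4*g - 5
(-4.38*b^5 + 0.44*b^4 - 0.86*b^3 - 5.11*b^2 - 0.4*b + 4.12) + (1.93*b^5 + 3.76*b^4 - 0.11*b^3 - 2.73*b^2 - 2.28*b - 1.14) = -2.45*b^5 + 4.2*b^4 - 0.97*b^3 - 7.84*b^2 - 2.68*b + 2.98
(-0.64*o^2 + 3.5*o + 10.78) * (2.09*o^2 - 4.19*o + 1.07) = -1.3376*o^4 + 9.9966*o^3 + 7.1804*o^2 - 41.4232*o + 11.5346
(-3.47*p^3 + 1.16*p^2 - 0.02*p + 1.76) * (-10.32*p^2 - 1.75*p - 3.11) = 35.8104*p^5 - 5.8987*p^4 + 8.9681*p^3 - 21.7358*p^2 - 3.0178*p - 5.4736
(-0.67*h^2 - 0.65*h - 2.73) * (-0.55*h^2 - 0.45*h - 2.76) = 0.3685*h^4 + 0.659*h^3 + 3.6432*h^2 + 3.0225*h + 7.5348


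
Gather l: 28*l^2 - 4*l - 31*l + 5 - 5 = 28*l^2 - 35*l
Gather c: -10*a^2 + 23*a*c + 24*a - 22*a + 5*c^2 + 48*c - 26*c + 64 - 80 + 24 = -10*a^2 + 2*a + 5*c^2 + c*(23*a + 22) + 8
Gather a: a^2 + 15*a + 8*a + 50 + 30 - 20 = a^2 + 23*a + 60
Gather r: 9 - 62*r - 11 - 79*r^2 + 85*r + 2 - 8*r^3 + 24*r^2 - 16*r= -8*r^3 - 55*r^2 + 7*r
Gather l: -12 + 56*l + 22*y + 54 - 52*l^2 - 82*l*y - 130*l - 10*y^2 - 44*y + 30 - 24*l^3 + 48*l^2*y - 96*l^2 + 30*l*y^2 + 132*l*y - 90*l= -24*l^3 + l^2*(48*y - 148) + l*(30*y^2 + 50*y - 164) - 10*y^2 - 22*y + 72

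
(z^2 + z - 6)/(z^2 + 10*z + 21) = (z - 2)/(z + 7)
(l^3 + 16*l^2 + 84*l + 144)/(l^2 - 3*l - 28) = (l^2 + 12*l + 36)/(l - 7)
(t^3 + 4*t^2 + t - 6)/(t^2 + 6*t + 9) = (t^2 + t - 2)/(t + 3)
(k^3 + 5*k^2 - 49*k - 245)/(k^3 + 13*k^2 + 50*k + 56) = (k^2 - 2*k - 35)/(k^2 + 6*k + 8)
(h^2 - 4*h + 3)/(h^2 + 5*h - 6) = (h - 3)/(h + 6)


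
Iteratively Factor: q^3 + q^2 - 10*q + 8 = (q - 1)*(q^2 + 2*q - 8) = (q - 2)*(q - 1)*(q + 4)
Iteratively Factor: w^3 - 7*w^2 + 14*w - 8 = (w - 2)*(w^2 - 5*w + 4) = (w - 2)*(w - 1)*(w - 4)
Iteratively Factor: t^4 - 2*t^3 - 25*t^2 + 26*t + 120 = (t - 3)*(t^3 + t^2 - 22*t - 40) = (t - 3)*(t + 2)*(t^2 - t - 20) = (t - 5)*(t - 3)*(t + 2)*(t + 4)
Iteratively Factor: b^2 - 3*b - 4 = (b + 1)*(b - 4)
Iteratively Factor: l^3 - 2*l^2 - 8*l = (l - 4)*(l^2 + 2*l) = l*(l - 4)*(l + 2)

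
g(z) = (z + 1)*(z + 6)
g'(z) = 2*z + 7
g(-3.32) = -6.22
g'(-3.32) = 0.36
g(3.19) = 38.51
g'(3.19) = 13.38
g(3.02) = 36.26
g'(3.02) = 13.04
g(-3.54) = -6.25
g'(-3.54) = -0.08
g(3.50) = 42.75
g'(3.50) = 14.00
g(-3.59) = -6.24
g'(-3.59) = -0.18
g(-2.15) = -4.43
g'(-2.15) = 2.70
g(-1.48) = -2.17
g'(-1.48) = 4.04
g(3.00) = 36.00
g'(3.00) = 13.00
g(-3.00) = -6.00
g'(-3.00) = 1.00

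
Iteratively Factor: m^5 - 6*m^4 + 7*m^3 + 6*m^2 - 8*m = (m + 1)*(m^4 - 7*m^3 + 14*m^2 - 8*m) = m*(m + 1)*(m^3 - 7*m^2 + 14*m - 8) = m*(m - 2)*(m + 1)*(m^2 - 5*m + 4) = m*(m - 2)*(m - 1)*(m + 1)*(m - 4)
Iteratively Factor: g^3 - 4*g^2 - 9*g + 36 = (g - 4)*(g^2 - 9) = (g - 4)*(g + 3)*(g - 3)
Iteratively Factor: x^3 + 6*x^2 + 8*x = (x + 2)*(x^2 + 4*x) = x*(x + 2)*(x + 4)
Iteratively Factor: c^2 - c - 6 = (c + 2)*(c - 3)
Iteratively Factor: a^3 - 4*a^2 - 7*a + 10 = (a - 1)*(a^2 - 3*a - 10) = (a - 5)*(a - 1)*(a + 2)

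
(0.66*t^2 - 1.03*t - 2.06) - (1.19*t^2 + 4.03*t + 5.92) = -0.53*t^2 - 5.06*t - 7.98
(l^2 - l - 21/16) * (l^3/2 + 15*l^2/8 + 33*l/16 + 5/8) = l^5/2 + 11*l^4/8 - 15*l^3/32 - 499*l^2/128 - 853*l/256 - 105/128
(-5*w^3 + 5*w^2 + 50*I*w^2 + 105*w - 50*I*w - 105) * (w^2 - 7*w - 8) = -5*w^5 + 40*w^4 + 50*I*w^4 + 110*w^3 - 400*I*w^3 - 880*w^2 - 50*I*w^2 - 105*w + 400*I*w + 840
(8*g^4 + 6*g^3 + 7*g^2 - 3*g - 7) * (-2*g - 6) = -16*g^5 - 60*g^4 - 50*g^3 - 36*g^2 + 32*g + 42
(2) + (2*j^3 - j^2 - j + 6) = 2*j^3 - j^2 - j + 8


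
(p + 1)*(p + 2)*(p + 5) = p^3 + 8*p^2 + 17*p + 10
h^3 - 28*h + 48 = (h - 4)*(h - 2)*(h + 6)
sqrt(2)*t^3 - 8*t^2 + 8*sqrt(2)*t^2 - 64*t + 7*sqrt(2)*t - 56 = (t + 7)*(t - 4*sqrt(2))*(sqrt(2)*t + sqrt(2))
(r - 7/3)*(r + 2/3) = r^2 - 5*r/3 - 14/9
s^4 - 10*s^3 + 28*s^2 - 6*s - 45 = (s - 5)*(s - 3)^2*(s + 1)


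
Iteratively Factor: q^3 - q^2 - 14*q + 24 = (q + 4)*(q^2 - 5*q + 6) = (q - 3)*(q + 4)*(q - 2)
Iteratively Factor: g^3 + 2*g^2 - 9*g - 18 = (g + 3)*(g^2 - g - 6) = (g - 3)*(g + 3)*(g + 2)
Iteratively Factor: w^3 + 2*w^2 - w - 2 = (w + 1)*(w^2 + w - 2) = (w + 1)*(w + 2)*(w - 1)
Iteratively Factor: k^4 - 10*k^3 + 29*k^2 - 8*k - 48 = (k - 4)*(k^3 - 6*k^2 + 5*k + 12) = (k - 4)*(k + 1)*(k^2 - 7*k + 12) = (k - 4)^2*(k + 1)*(k - 3)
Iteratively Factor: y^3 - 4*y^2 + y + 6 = (y - 3)*(y^2 - y - 2) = (y - 3)*(y + 1)*(y - 2)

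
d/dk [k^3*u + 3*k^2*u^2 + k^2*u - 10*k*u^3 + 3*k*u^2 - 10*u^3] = u*(3*k^2 + 6*k*u + 2*k - 10*u^2 + 3*u)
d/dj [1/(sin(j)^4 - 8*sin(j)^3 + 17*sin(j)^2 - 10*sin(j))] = 2*(-2*sin(j)^3 + 12*sin(j)^2 - 17*sin(j) + 5)*cos(j)/((sin(j)^3 - 8*sin(j)^2 + 17*sin(j) - 10)^2*sin(j)^2)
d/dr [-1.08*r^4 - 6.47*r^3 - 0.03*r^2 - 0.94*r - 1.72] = -4.32*r^3 - 19.41*r^2 - 0.06*r - 0.94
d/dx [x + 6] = 1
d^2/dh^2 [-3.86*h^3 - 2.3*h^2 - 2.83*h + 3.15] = -23.16*h - 4.6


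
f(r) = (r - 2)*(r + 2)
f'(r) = 2*r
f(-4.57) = 16.88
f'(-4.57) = -9.14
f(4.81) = 19.14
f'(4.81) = 9.62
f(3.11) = 5.67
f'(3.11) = 6.22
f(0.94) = -3.12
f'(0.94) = 1.88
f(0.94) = -3.12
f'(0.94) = 1.88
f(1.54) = -1.63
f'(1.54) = 3.08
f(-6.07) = 32.84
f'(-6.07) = -12.14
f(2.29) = 1.24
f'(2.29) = 4.58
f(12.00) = 140.00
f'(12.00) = 24.00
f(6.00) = 32.00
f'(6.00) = 12.00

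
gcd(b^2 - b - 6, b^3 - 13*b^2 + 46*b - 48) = b - 3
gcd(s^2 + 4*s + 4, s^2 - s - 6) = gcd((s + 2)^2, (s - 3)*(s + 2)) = s + 2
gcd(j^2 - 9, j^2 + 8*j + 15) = j + 3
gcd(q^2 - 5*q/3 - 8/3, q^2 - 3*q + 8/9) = q - 8/3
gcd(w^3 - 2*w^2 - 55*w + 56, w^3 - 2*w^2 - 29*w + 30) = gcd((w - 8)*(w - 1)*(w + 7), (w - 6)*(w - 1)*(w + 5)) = w - 1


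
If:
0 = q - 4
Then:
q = 4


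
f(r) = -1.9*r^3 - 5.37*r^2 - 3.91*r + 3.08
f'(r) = -5.7*r^2 - 10.74*r - 3.91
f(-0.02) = 3.16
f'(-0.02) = -3.70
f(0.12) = 2.53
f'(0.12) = -5.28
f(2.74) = -87.03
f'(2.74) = -76.13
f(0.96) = -7.30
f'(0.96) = -19.47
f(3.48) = -155.63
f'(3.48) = -110.31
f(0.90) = -6.17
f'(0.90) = -18.19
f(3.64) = -173.94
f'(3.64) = -118.53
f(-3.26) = 24.58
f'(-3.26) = -29.47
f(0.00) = 3.08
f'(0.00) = -3.91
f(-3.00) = 17.78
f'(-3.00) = -22.99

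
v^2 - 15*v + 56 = (v - 8)*(v - 7)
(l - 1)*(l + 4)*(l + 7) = l^3 + 10*l^2 + 17*l - 28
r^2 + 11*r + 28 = (r + 4)*(r + 7)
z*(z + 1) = z^2 + z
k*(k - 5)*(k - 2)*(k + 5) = k^4 - 2*k^3 - 25*k^2 + 50*k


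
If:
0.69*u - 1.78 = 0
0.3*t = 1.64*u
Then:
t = 14.10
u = 2.58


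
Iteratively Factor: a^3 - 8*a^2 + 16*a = (a - 4)*(a^2 - 4*a) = a*(a - 4)*(a - 4)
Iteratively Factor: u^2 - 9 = (u + 3)*(u - 3)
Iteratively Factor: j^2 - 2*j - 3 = (j + 1)*(j - 3)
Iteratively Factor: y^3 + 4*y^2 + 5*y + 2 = (y + 1)*(y^2 + 3*y + 2) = (y + 1)*(y + 2)*(y + 1)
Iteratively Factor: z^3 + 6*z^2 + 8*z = (z)*(z^2 + 6*z + 8) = z*(z + 2)*(z + 4)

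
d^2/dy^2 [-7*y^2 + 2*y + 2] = -14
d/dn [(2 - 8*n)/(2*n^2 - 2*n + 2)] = (-4*n^2 + 4*n + (2*n - 1)*(4*n - 1) - 4)/(n^2 - n + 1)^2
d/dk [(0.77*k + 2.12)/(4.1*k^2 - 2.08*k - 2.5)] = (-3.157*k^2 - 17.384*k + 2.4846)/(16.81*k^4 - 17.056*k^3 - 16.1736*k^2 + 10.4*k + 6.25)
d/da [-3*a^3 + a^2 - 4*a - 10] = -9*a^2 + 2*a - 4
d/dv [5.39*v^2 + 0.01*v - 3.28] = 10.78*v + 0.01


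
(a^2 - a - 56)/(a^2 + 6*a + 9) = (a^2 - a - 56)/(a^2 + 6*a + 9)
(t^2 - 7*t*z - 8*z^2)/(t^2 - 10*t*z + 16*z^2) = (-t - z)/(-t + 2*z)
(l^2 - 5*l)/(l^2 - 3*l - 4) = l*(5 - l)/(-l^2 + 3*l + 4)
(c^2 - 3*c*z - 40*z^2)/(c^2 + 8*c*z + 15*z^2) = (c - 8*z)/(c + 3*z)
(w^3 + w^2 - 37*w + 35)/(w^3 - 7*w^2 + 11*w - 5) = (w + 7)/(w - 1)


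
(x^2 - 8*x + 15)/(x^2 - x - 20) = (x - 3)/(x + 4)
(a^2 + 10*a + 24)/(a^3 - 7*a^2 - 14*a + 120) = (a + 6)/(a^2 - 11*a + 30)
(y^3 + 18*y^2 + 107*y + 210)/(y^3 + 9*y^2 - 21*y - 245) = (y^2 + 11*y + 30)/(y^2 + 2*y - 35)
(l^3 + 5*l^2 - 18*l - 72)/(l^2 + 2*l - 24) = l + 3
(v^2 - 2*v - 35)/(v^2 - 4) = (v^2 - 2*v - 35)/(v^2 - 4)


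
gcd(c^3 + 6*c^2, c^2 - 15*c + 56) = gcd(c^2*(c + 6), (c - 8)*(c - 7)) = 1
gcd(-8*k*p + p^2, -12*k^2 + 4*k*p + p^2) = 1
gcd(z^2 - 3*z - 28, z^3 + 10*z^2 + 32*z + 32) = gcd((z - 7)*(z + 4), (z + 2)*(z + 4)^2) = z + 4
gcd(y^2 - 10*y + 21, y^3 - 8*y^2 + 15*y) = y - 3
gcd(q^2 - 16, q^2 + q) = 1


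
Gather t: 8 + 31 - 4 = 35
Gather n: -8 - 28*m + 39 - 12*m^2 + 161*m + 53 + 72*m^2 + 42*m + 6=60*m^2 + 175*m + 90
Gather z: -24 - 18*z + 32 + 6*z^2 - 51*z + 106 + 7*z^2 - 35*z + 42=13*z^2 - 104*z + 156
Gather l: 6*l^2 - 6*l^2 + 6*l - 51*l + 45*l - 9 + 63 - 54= 0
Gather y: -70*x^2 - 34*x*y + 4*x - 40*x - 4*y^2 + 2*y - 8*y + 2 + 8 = -70*x^2 - 36*x - 4*y^2 + y*(-34*x - 6) + 10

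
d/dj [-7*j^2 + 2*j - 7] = 2 - 14*j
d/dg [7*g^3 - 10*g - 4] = 21*g^2 - 10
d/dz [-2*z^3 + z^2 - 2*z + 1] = -6*z^2 + 2*z - 2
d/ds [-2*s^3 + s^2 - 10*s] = -6*s^2 + 2*s - 10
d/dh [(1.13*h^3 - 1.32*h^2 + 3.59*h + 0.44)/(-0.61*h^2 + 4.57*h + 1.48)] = (-0.6893*h^4 + 10.3282*h^3 + 1.1747*h^2 - 3.3704*h + 3.3024)/(0.3721*h^4 - 5.5754*h^3 + 19.0793*h^2 + 13.5272*h + 2.1904)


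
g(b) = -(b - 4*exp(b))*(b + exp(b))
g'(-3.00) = 5.72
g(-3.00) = -9.44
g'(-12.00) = 24.00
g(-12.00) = -144.00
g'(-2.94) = 5.59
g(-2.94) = -9.10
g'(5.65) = 652233.42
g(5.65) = 328073.37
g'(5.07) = 205580.16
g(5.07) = 103741.20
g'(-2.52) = 4.72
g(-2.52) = -6.93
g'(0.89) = 59.47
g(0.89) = 29.43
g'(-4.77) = 9.44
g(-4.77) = -22.87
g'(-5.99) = 11.94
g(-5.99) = -35.93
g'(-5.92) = 11.80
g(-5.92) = -35.09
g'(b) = -(1 - 4*exp(b))*(b + exp(b)) - (b - 4*exp(b))*(exp(b) + 1) = 3*b*exp(b) - 2*b + 8*exp(2*b) + 3*exp(b)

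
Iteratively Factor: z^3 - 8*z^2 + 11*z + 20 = (z + 1)*(z^2 - 9*z + 20) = (z - 4)*(z + 1)*(z - 5)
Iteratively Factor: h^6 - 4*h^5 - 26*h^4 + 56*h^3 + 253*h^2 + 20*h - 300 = (h - 5)*(h^5 + h^4 - 21*h^3 - 49*h^2 + 8*h + 60) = (h - 5)^2*(h^4 + 6*h^3 + 9*h^2 - 4*h - 12) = (h - 5)^2*(h + 2)*(h^3 + 4*h^2 + h - 6) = (h - 5)^2*(h + 2)*(h + 3)*(h^2 + h - 2) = (h - 5)^2*(h - 1)*(h + 2)*(h + 3)*(h + 2)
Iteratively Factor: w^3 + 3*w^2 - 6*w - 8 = (w + 4)*(w^2 - w - 2) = (w - 2)*(w + 4)*(w + 1)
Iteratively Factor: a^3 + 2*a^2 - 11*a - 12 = (a + 4)*(a^2 - 2*a - 3) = (a + 1)*(a + 4)*(a - 3)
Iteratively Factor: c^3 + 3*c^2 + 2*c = (c + 2)*(c^2 + c) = c*(c + 2)*(c + 1)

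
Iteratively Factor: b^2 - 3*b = (b)*(b - 3)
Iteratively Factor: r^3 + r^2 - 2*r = (r + 2)*(r^2 - r) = r*(r + 2)*(r - 1)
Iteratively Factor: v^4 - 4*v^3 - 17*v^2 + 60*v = (v - 3)*(v^3 - v^2 - 20*v) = v*(v - 3)*(v^2 - v - 20) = v*(v - 5)*(v - 3)*(v + 4)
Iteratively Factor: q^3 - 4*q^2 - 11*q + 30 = (q - 2)*(q^2 - 2*q - 15) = (q - 2)*(q + 3)*(q - 5)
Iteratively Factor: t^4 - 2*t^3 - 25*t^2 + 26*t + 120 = (t - 3)*(t^3 + t^2 - 22*t - 40) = (t - 5)*(t - 3)*(t^2 + 6*t + 8) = (t - 5)*(t - 3)*(t + 2)*(t + 4)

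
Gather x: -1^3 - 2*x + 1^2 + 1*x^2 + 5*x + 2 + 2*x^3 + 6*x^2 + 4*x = 2*x^3 + 7*x^2 + 7*x + 2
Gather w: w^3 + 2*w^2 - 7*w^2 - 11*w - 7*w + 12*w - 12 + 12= w^3 - 5*w^2 - 6*w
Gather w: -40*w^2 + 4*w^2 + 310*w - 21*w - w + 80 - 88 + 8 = -36*w^2 + 288*w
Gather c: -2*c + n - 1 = -2*c + n - 1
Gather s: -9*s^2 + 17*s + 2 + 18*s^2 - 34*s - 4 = 9*s^2 - 17*s - 2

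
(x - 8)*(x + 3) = x^2 - 5*x - 24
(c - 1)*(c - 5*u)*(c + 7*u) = c^3 + 2*c^2*u - c^2 - 35*c*u^2 - 2*c*u + 35*u^2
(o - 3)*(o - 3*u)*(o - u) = o^3 - 4*o^2*u - 3*o^2 + 3*o*u^2 + 12*o*u - 9*u^2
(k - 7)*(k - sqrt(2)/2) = k^2 - 7*k - sqrt(2)*k/2 + 7*sqrt(2)/2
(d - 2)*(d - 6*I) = d^2 - 2*d - 6*I*d + 12*I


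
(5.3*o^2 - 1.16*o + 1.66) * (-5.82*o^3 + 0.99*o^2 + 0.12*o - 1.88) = -30.846*o^5 + 11.9982*o^4 - 10.1736*o^3 - 8.4598*o^2 + 2.38*o - 3.1208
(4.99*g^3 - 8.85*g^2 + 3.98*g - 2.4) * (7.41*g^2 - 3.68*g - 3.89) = 36.9759*g^5 - 83.9417*g^4 + 42.6487*g^3 + 1.9961*g^2 - 6.6502*g + 9.336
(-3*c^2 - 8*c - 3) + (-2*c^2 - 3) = -5*c^2 - 8*c - 6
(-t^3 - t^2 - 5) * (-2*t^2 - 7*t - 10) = 2*t^5 + 9*t^4 + 17*t^3 + 20*t^2 + 35*t + 50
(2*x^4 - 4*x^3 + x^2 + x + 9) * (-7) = -14*x^4 + 28*x^3 - 7*x^2 - 7*x - 63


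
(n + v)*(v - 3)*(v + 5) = n*v^2 + 2*n*v - 15*n + v^3 + 2*v^2 - 15*v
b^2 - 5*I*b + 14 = (b - 7*I)*(b + 2*I)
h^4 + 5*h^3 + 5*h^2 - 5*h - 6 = (h - 1)*(h + 1)*(h + 2)*(h + 3)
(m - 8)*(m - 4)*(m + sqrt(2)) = m^3 - 12*m^2 + sqrt(2)*m^2 - 12*sqrt(2)*m + 32*m + 32*sqrt(2)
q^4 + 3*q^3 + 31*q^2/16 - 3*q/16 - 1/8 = (q - 1/4)*(q + 1/4)*(q + 1)*(q + 2)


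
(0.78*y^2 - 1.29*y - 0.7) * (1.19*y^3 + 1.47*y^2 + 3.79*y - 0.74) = 0.9282*y^5 - 0.3885*y^4 + 0.2269*y^3 - 6.4953*y^2 - 1.6984*y + 0.518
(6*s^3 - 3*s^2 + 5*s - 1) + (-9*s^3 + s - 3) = -3*s^3 - 3*s^2 + 6*s - 4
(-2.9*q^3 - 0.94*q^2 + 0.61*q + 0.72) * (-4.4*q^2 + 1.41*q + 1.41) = 12.76*q^5 + 0.0470000000000006*q^4 - 8.0984*q^3 - 3.6333*q^2 + 1.8753*q + 1.0152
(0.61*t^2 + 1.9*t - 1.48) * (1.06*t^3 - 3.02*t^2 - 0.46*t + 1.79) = 0.6466*t^5 + 0.1718*t^4 - 7.5874*t^3 + 4.6875*t^2 + 4.0818*t - 2.6492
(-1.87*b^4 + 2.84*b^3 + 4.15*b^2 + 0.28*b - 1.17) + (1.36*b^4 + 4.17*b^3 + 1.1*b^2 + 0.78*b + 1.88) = -0.51*b^4 + 7.01*b^3 + 5.25*b^2 + 1.06*b + 0.71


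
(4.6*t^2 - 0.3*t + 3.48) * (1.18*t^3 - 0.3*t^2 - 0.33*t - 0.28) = 5.428*t^5 - 1.734*t^4 + 2.6784*t^3 - 2.233*t^2 - 1.0644*t - 0.9744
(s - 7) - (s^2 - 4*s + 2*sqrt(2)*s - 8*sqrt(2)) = -s^2 - 2*sqrt(2)*s + 5*s - 7 + 8*sqrt(2)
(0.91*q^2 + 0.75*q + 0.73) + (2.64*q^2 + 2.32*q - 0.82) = 3.55*q^2 + 3.07*q - 0.09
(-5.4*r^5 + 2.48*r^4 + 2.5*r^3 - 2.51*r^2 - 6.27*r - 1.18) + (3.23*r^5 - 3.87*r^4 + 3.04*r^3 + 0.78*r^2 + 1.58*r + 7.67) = -2.17*r^5 - 1.39*r^4 + 5.54*r^3 - 1.73*r^2 - 4.69*r + 6.49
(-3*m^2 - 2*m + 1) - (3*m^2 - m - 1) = -6*m^2 - m + 2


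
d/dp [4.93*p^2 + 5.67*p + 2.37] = 9.86*p + 5.67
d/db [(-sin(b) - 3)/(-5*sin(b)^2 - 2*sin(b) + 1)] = (-30*sin(b) + 5*cos(b)^2 - 12)*cos(b)/(5*sin(b)^2 + 2*sin(b) - 1)^2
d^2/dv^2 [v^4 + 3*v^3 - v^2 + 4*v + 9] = 12*v^2 + 18*v - 2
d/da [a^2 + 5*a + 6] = 2*a + 5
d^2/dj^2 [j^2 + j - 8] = 2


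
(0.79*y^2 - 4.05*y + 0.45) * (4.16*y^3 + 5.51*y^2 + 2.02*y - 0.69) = 3.2864*y^5 - 12.4951*y^4 - 18.8477*y^3 - 6.2466*y^2 + 3.7035*y - 0.3105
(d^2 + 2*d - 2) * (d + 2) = d^3 + 4*d^2 + 2*d - 4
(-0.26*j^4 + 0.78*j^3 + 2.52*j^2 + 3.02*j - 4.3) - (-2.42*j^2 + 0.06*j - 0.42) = -0.26*j^4 + 0.78*j^3 + 4.94*j^2 + 2.96*j - 3.88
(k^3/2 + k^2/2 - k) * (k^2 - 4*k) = k^5/2 - 3*k^4/2 - 3*k^3 + 4*k^2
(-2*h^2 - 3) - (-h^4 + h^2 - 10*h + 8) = h^4 - 3*h^2 + 10*h - 11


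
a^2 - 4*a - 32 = (a - 8)*(a + 4)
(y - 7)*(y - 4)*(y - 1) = y^3 - 12*y^2 + 39*y - 28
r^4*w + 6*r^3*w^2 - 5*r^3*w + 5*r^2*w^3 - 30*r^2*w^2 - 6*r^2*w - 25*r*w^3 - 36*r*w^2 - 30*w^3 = (r - 6)*(r + w)*(r + 5*w)*(r*w + w)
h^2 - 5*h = h*(h - 5)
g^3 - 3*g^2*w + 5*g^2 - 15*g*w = g*(g + 5)*(g - 3*w)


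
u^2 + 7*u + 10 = (u + 2)*(u + 5)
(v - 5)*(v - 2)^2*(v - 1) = v^4 - 10*v^3 + 33*v^2 - 44*v + 20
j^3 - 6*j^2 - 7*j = j*(j - 7)*(j + 1)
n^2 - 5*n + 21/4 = (n - 7/2)*(n - 3/2)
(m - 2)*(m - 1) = m^2 - 3*m + 2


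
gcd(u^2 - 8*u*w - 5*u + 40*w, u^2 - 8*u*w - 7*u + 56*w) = u - 8*w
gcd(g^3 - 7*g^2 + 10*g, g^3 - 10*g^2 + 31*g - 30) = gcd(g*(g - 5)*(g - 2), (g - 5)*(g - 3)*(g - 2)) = g^2 - 7*g + 10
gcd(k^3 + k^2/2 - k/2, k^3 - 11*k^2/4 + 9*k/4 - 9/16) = k - 1/2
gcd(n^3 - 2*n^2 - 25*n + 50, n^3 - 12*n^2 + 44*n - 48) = n - 2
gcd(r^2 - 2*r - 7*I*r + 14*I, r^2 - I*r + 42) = r - 7*I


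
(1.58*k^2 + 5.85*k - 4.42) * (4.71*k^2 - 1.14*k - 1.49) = 7.4418*k^4 + 25.7523*k^3 - 29.8414*k^2 - 3.6777*k + 6.5858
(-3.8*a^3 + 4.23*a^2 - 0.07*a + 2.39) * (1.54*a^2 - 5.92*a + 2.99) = -5.852*a^5 + 29.0102*a^4 - 36.5114*a^3 + 16.7427*a^2 - 14.3581*a + 7.1461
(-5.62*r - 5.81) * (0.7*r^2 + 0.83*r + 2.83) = -3.934*r^3 - 8.7316*r^2 - 20.7269*r - 16.4423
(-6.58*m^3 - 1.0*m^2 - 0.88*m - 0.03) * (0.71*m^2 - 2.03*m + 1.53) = -4.6718*m^5 + 12.6474*m^4 - 8.6622*m^3 + 0.2351*m^2 - 1.2855*m - 0.0459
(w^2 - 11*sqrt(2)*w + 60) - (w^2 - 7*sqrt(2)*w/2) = -15*sqrt(2)*w/2 + 60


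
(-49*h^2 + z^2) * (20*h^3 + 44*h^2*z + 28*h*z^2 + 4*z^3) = -980*h^5 - 2156*h^4*z - 1352*h^3*z^2 - 152*h^2*z^3 + 28*h*z^4 + 4*z^5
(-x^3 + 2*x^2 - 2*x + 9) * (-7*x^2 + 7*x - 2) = 7*x^5 - 21*x^4 + 30*x^3 - 81*x^2 + 67*x - 18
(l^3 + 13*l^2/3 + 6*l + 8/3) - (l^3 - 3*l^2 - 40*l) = 22*l^2/3 + 46*l + 8/3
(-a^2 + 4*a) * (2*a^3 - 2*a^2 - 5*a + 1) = -2*a^5 + 10*a^4 - 3*a^3 - 21*a^2 + 4*a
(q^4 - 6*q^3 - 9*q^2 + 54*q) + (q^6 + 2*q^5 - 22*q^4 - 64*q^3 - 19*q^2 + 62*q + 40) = q^6 + 2*q^5 - 21*q^4 - 70*q^3 - 28*q^2 + 116*q + 40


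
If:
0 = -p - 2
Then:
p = -2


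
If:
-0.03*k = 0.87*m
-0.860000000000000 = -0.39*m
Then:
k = -63.95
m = 2.21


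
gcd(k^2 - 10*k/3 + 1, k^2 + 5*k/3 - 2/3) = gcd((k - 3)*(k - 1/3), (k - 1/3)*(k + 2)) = k - 1/3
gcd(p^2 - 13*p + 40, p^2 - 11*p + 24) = p - 8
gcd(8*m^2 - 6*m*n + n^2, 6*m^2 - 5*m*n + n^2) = 2*m - n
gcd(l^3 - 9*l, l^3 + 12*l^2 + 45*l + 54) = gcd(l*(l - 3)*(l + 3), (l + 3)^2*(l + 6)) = l + 3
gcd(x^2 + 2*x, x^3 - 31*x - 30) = 1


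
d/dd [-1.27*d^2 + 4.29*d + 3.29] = 4.29 - 2.54*d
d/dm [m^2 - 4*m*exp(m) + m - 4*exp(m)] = -4*m*exp(m) + 2*m - 8*exp(m) + 1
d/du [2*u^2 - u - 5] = 4*u - 1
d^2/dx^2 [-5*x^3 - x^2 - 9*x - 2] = -30*x - 2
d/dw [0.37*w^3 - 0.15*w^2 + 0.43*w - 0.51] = 1.11*w^2 - 0.3*w + 0.43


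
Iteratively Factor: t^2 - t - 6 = (t + 2)*(t - 3)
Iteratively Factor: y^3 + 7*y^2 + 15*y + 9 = (y + 1)*(y^2 + 6*y + 9) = (y + 1)*(y + 3)*(y + 3)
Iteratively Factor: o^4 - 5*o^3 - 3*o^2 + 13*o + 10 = (o - 2)*(o^3 - 3*o^2 - 9*o - 5) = (o - 2)*(o + 1)*(o^2 - 4*o - 5) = (o - 5)*(o - 2)*(o + 1)*(o + 1)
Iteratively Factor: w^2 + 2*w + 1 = (w + 1)*(w + 1)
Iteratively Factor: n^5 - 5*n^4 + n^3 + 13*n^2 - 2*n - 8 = (n - 2)*(n^4 - 3*n^3 - 5*n^2 + 3*n + 4) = (n - 2)*(n - 1)*(n^3 - 2*n^2 - 7*n - 4) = (n - 4)*(n - 2)*(n - 1)*(n^2 + 2*n + 1) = (n - 4)*(n - 2)*(n - 1)*(n + 1)*(n + 1)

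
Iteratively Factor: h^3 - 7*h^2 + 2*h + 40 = (h - 4)*(h^2 - 3*h - 10) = (h - 4)*(h + 2)*(h - 5)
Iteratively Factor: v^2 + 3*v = (v + 3)*(v)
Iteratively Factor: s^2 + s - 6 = (s - 2)*(s + 3)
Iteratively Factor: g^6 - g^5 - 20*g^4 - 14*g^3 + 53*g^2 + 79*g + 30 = (g + 1)*(g^5 - 2*g^4 - 18*g^3 + 4*g^2 + 49*g + 30) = (g + 1)^2*(g^4 - 3*g^3 - 15*g^2 + 19*g + 30) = (g + 1)^2*(g + 3)*(g^3 - 6*g^2 + 3*g + 10) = (g + 1)^3*(g + 3)*(g^2 - 7*g + 10) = (g - 2)*(g + 1)^3*(g + 3)*(g - 5)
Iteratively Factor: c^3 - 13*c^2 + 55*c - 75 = (c - 5)*(c^2 - 8*c + 15) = (c - 5)*(c - 3)*(c - 5)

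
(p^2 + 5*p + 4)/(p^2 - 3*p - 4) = (p + 4)/(p - 4)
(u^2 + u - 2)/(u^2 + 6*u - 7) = (u + 2)/(u + 7)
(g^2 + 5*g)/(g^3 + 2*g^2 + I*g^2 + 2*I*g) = (g + 5)/(g^2 + g*(2 + I) + 2*I)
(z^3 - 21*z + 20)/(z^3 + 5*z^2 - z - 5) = (z - 4)/(z + 1)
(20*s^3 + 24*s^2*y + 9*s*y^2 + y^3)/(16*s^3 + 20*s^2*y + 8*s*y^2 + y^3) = (5*s + y)/(4*s + y)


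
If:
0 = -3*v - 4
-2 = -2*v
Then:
No Solution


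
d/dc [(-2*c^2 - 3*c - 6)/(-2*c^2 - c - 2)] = 4*c*(-c - 4)/(4*c^4 + 4*c^3 + 9*c^2 + 4*c + 4)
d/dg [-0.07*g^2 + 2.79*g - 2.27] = 2.79 - 0.14*g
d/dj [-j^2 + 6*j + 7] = 6 - 2*j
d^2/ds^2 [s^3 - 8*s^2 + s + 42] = 6*s - 16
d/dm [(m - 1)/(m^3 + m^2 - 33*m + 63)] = 2*(-m^2 - 2*m - 5)/(m^5 + 5*m^4 - 50*m^3 - 90*m^2 + 945*m - 1323)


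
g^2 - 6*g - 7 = (g - 7)*(g + 1)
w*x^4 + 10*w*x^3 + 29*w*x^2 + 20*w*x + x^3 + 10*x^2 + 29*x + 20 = (x + 1)*(x + 4)*(x + 5)*(w*x + 1)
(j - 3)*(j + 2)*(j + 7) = j^3 + 6*j^2 - 13*j - 42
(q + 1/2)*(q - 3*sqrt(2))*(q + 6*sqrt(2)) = q^3 + q^2/2 + 3*sqrt(2)*q^2 - 36*q + 3*sqrt(2)*q/2 - 18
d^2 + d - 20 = (d - 4)*(d + 5)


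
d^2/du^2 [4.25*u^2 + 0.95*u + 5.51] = 8.50000000000000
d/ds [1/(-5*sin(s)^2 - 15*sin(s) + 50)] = (2*sin(s) + 3)*cos(s)/(5*(sin(s)^2 + 3*sin(s) - 10)^2)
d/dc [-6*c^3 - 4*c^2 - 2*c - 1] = -18*c^2 - 8*c - 2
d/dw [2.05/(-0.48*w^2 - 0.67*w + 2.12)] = (1.968*w + 1.3735)/(0.48*w^2 + 0.67*w - 2.12)^2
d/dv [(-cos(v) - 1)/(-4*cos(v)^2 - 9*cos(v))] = (4*sin(v) + 9*sin(v)/cos(v)^2 + 8*tan(v))/(4*cos(v) + 9)^2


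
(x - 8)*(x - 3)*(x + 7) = x^3 - 4*x^2 - 53*x + 168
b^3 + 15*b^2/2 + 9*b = b*(b + 3/2)*(b + 6)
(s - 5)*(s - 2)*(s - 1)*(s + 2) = s^4 - 6*s^3 + s^2 + 24*s - 20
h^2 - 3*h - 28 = (h - 7)*(h + 4)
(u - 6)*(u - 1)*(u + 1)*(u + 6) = u^4 - 37*u^2 + 36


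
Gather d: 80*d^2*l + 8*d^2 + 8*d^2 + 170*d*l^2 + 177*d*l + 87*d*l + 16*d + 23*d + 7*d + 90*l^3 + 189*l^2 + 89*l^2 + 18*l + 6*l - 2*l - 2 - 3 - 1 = d^2*(80*l + 16) + d*(170*l^2 + 264*l + 46) + 90*l^3 + 278*l^2 + 22*l - 6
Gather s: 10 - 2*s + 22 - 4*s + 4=36 - 6*s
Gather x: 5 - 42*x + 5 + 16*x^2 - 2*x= 16*x^2 - 44*x + 10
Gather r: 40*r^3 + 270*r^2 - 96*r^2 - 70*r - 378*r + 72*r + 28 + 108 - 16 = 40*r^3 + 174*r^2 - 376*r + 120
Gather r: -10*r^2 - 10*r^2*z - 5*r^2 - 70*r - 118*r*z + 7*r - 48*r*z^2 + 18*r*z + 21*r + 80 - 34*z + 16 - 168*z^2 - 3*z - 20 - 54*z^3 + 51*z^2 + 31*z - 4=r^2*(-10*z - 15) + r*(-48*z^2 - 100*z - 42) - 54*z^3 - 117*z^2 - 6*z + 72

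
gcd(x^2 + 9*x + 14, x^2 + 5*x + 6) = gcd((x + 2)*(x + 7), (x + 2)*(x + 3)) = x + 2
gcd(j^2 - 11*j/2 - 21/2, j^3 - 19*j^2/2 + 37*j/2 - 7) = j - 7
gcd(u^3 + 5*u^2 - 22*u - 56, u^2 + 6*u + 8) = u + 2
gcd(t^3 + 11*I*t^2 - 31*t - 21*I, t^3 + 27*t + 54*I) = t + 3*I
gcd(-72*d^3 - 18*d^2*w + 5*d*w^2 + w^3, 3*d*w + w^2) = 3*d + w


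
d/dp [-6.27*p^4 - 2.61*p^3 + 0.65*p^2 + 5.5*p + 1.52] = -25.08*p^3 - 7.83*p^2 + 1.3*p + 5.5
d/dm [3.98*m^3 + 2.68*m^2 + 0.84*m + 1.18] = 11.94*m^2 + 5.36*m + 0.84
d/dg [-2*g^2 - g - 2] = -4*g - 1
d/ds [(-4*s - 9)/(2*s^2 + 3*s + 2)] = (8*s^2 + 36*s + 19)/(4*s^4 + 12*s^3 + 17*s^2 + 12*s + 4)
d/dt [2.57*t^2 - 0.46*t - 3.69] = 5.14*t - 0.46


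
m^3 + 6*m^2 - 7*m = m*(m - 1)*(m + 7)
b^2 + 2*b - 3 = (b - 1)*(b + 3)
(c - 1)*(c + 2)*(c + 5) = c^3 + 6*c^2 + 3*c - 10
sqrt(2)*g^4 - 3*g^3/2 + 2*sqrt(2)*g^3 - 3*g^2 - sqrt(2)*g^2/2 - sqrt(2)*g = g*(g + 2)*(g - sqrt(2))*(sqrt(2)*g + 1/2)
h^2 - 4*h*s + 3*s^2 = (h - 3*s)*(h - s)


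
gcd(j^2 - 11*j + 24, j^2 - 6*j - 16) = j - 8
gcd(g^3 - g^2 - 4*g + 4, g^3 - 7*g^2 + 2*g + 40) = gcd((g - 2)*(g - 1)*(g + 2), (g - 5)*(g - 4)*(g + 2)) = g + 2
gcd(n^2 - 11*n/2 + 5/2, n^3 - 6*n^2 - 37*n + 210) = n - 5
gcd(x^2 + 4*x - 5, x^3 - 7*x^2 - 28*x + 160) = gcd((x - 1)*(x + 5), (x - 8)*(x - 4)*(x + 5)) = x + 5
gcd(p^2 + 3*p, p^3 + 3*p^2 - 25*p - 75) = p + 3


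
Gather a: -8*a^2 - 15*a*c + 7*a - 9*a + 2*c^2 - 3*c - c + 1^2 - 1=-8*a^2 + a*(-15*c - 2) + 2*c^2 - 4*c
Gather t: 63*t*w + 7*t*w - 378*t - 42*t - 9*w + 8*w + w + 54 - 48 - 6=t*(70*w - 420)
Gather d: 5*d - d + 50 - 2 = 4*d + 48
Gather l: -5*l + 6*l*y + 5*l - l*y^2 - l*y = l*(-y^2 + 5*y)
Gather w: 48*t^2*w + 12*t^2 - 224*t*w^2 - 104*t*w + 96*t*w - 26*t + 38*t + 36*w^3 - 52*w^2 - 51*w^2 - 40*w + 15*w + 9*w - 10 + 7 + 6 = 12*t^2 + 12*t + 36*w^3 + w^2*(-224*t - 103) + w*(48*t^2 - 8*t - 16) + 3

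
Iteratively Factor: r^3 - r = (r + 1)*(r^2 - r) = r*(r + 1)*(r - 1)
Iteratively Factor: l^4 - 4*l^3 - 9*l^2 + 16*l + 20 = (l - 2)*(l^3 - 2*l^2 - 13*l - 10) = (l - 2)*(l + 1)*(l^2 - 3*l - 10) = (l - 5)*(l - 2)*(l + 1)*(l + 2)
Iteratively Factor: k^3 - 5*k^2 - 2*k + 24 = (k + 2)*(k^2 - 7*k + 12) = (k - 4)*(k + 2)*(k - 3)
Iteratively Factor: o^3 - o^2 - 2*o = (o)*(o^2 - o - 2) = o*(o - 2)*(o + 1)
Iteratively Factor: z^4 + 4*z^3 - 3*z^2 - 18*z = (z)*(z^3 + 4*z^2 - 3*z - 18) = z*(z + 3)*(z^2 + z - 6) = z*(z + 3)^2*(z - 2)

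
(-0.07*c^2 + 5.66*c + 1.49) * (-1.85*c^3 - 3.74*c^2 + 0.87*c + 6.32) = 0.1295*c^5 - 10.2092*c^4 - 23.9858*c^3 - 1.0908*c^2 + 37.0675*c + 9.4168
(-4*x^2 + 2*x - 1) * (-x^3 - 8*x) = 4*x^5 - 2*x^4 + 33*x^3 - 16*x^2 + 8*x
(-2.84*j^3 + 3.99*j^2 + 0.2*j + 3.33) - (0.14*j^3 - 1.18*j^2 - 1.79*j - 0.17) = -2.98*j^3 + 5.17*j^2 + 1.99*j + 3.5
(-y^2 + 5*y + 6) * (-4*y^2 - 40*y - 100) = 4*y^4 + 20*y^3 - 124*y^2 - 740*y - 600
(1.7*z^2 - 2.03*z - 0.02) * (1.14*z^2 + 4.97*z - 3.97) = 1.938*z^4 + 6.1348*z^3 - 16.8609*z^2 + 7.9597*z + 0.0794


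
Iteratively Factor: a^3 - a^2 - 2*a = (a)*(a^2 - a - 2) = a*(a - 2)*(a + 1)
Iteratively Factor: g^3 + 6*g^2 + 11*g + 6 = (g + 1)*(g^2 + 5*g + 6) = (g + 1)*(g + 2)*(g + 3)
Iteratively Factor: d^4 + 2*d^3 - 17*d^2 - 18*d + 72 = (d - 3)*(d^3 + 5*d^2 - 2*d - 24) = (d - 3)*(d + 4)*(d^2 + d - 6) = (d - 3)*(d + 3)*(d + 4)*(d - 2)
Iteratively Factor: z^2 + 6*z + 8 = (z + 4)*(z + 2)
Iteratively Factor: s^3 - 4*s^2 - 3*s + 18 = (s - 3)*(s^2 - s - 6) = (s - 3)^2*(s + 2)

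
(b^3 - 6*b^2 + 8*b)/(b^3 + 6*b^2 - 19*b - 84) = b*(b - 2)/(b^2 + 10*b + 21)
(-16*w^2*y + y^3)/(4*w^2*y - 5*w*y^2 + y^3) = (4*w + y)/(-w + y)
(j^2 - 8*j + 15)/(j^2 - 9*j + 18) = (j - 5)/(j - 6)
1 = 1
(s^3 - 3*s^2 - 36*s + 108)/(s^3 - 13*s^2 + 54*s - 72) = (s + 6)/(s - 4)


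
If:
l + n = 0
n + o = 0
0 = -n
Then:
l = 0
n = 0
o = 0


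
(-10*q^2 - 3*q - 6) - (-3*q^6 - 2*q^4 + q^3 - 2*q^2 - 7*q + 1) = 3*q^6 + 2*q^4 - q^3 - 8*q^2 + 4*q - 7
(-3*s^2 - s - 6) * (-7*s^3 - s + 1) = 21*s^5 + 7*s^4 + 45*s^3 - 2*s^2 + 5*s - 6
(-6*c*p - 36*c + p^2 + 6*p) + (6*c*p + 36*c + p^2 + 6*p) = 2*p^2 + 12*p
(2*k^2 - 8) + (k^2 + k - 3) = 3*k^2 + k - 11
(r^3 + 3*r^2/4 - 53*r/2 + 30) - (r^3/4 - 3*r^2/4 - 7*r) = 3*r^3/4 + 3*r^2/2 - 39*r/2 + 30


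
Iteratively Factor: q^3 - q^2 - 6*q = (q)*(q^2 - q - 6) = q*(q + 2)*(q - 3)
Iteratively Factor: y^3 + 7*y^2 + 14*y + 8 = (y + 2)*(y^2 + 5*y + 4) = (y + 2)*(y + 4)*(y + 1)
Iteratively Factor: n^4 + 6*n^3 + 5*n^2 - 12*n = (n)*(n^3 + 6*n^2 + 5*n - 12) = n*(n - 1)*(n^2 + 7*n + 12) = n*(n - 1)*(n + 4)*(n + 3)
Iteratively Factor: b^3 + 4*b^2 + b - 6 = (b - 1)*(b^2 + 5*b + 6) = (b - 1)*(b + 3)*(b + 2)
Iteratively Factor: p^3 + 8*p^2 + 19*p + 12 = (p + 1)*(p^2 + 7*p + 12) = (p + 1)*(p + 3)*(p + 4)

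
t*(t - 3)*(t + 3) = t^3 - 9*t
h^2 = h^2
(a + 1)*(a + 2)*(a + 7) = a^3 + 10*a^2 + 23*a + 14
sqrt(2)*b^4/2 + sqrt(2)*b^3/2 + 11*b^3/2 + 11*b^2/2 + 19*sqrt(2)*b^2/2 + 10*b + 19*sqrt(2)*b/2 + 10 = (b + 1)*(b + 2*sqrt(2))*(b + 5*sqrt(2)/2)*(sqrt(2)*b/2 + 1)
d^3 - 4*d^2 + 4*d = d*(d - 2)^2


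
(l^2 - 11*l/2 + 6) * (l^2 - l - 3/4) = l^4 - 13*l^3/2 + 43*l^2/4 - 15*l/8 - 9/2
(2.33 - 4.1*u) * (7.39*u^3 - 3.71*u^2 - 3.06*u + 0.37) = -30.299*u^4 + 32.4297*u^3 + 3.9017*u^2 - 8.6468*u + 0.8621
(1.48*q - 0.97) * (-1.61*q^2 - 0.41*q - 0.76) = -2.3828*q^3 + 0.9549*q^2 - 0.7271*q + 0.7372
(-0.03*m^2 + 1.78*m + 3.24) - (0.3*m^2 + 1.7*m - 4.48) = -0.33*m^2 + 0.0800000000000001*m + 7.72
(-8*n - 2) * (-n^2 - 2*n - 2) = 8*n^3 + 18*n^2 + 20*n + 4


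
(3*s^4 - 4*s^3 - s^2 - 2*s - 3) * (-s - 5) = -3*s^5 - 11*s^4 + 21*s^3 + 7*s^2 + 13*s + 15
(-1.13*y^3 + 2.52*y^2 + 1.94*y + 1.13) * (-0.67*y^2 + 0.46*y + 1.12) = 0.7571*y^5 - 2.2082*y^4 - 1.4062*y^3 + 2.9577*y^2 + 2.6926*y + 1.2656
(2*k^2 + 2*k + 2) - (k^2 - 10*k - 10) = k^2 + 12*k + 12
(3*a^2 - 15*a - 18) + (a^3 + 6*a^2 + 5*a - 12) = a^3 + 9*a^2 - 10*a - 30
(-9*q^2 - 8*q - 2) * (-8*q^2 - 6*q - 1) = 72*q^4 + 118*q^3 + 73*q^2 + 20*q + 2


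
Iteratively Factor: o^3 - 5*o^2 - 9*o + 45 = (o + 3)*(o^2 - 8*o + 15) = (o - 3)*(o + 3)*(o - 5)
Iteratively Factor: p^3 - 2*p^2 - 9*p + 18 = (p - 3)*(p^2 + p - 6) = (p - 3)*(p + 3)*(p - 2)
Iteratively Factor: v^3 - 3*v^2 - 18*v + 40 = (v + 4)*(v^2 - 7*v + 10) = (v - 2)*(v + 4)*(v - 5)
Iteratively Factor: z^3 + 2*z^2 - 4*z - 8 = (z + 2)*(z^2 - 4) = (z + 2)^2*(z - 2)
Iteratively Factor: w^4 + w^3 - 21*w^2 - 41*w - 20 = (w + 4)*(w^3 - 3*w^2 - 9*w - 5) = (w + 1)*(w + 4)*(w^2 - 4*w - 5) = (w - 5)*(w + 1)*(w + 4)*(w + 1)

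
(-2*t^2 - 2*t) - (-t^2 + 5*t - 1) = -t^2 - 7*t + 1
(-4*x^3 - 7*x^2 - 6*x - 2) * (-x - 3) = 4*x^4 + 19*x^3 + 27*x^2 + 20*x + 6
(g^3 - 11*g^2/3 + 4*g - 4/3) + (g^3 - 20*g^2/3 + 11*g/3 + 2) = 2*g^3 - 31*g^2/3 + 23*g/3 + 2/3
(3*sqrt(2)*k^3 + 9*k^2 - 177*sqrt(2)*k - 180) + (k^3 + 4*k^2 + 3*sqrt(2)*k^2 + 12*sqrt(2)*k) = k^3 + 3*sqrt(2)*k^3 + 3*sqrt(2)*k^2 + 13*k^2 - 165*sqrt(2)*k - 180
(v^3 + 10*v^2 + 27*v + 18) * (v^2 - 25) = v^5 + 10*v^4 + 2*v^3 - 232*v^2 - 675*v - 450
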